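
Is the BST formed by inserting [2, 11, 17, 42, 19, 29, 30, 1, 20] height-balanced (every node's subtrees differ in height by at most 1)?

Tree (level-order array): [2, 1, 11, None, None, None, 17, None, 42, 19, None, None, 29, 20, 30]
Definition: a tree is height-balanced if, at every node, |h(left) - h(right)| <= 1 (empty subtree has height -1).
Bottom-up per-node check:
  node 1: h_left=-1, h_right=-1, diff=0 [OK], height=0
  node 20: h_left=-1, h_right=-1, diff=0 [OK], height=0
  node 30: h_left=-1, h_right=-1, diff=0 [OK], height=0
  node 29: h_left=0, h_right=0, diff=0 [OK], height=1
  node 19: h_left=-1, h_right=1, diff=2 [FAIL (|-1-1|=2 > 1)], height=2
  node 42: h_left=2, h_right=-1, diff=3 [FAIL (|2--1|=3 > 1)], height=3
  node 17: h_left=-1, h_right=3, diff=4 [FAIL (|-1-3|=4 > 1)], height=4
  node 11: h_left=-1, h_right=4, diff=5 [FAIL (|-1-4|=5 > 1)], height=5
  node 2: h_left=0, h_right=5, diff=5 [FAIL (|0-5|=5 > 1)], height=6
Node 19 violates the condition: |-1 - 1| = 2 > 1.
Result: Not balanced


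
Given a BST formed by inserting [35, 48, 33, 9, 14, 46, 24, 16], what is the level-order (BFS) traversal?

Tree insertion order: [35, 48, 33, 9, 14, 46, 24, 16]
Tree (level-order array): [35, 33, 48, 9, None, 46, None, None, 14, None, None, None, 24, 16]
BFS from the root, enqueuing left then right child of each popped node:
  queue [35] -> pop 35, enqueue [33, 48], visited so far: [35]
  queue [33, 48] -> pop 33, enqueue [9], visited so far: [35, 33]
  queue [48, 9] -> pop 48, enqueue [46], visited so far: [35, 33, 48]
  queue [9, 46] -> pop 9, enqueue [14], visited so far: [35, 33, 48, 9]
  queue [46, 14] -> pop 46, enqueue [none], visited so far: [35, 33, 48, 9, 46]
  queue [14] -> pop 14, enqueue [24], visited so far: [35, 33, 48, 9, 46, 14]
  queue [24] -> pop 24, enqueue [16], visited so far: [35, 33, 48, 9, 46, 14, 24]
  queue [16] -> pop 16, enqueue [none], visited so far: [35, 33, 48, 9, 46, 14, 24, 16]
Result: [35, 33, 48, 9, 46, 14, 24, 16]


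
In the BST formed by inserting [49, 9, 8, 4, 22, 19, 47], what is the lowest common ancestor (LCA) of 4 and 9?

Tree insertion order: [49, 9, 8, 4, 22, 19, 47]
Tree (level-order array): [49, 9, None, 8, 22, 4, None, 19, 47]
In a BST, the LCA of p=4, q=9 is the first node v on the
root-to-leaf path with p <= v <= q (go left if both < v, right if both > v).
Walk from root:
  at 49: both 4 and 9 < 49, go left
  at 9: 4 <= 9 <= 9, this is the LCA
LCA = 9


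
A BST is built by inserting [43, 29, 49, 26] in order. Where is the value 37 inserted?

Starting tree (level order): [43, 29, 49, 26]
Insertion path: 43 -> 29
Result: insert 37 as right child of 29
Final tree (level order): [43, 29, 49, 26, 37]


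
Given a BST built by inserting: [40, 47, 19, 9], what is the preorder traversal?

Tree insertion order: [40, 47, 19, 9]
Tree (level-order array): [40, 19, 47, 9]
Preorder traversal: [40, 19, 9, 47]


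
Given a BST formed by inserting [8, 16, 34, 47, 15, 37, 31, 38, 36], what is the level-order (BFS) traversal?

Tree insertion order: [8, 16, 34, 47, 15, 37, 31, 38, 36]
Tree (level-order array): [8, None, 16, 15, 34, None, None, 31, 47, None, None, 37, None, 36, 38]
BFS from the root, enqueuing left then right child of each popped node:
  queue [8] -> pop 8, enqueue [16], visited so far: [8]
  queue [16] -> pop 16, enqueue [15, 34], visited so far: [8, 16]
  queue [15, 34] -> pop 15, enqueue [none], visited so far: [8, 16, 15]
  queue [34] -> pop 34, enqueue [31, 47], visited so far: [8, 16, 15, 34]
  queue [31, 47] -> pop 31, enqueue [none], visited so far: [8, 16, 15, 34, 31]
  queue [47] -> pop 47, enqueue [37], visited so far: [8, 16, 15, 34, 31, 47]
  queue [37] -> pop 37, enqueue [36, 38], visited so far: [8, 16, 15, 34, 31, 47, 37]
  queue [36, 38] -> pop 36, enqueue [none], visited so far: [8, 16, 15, 34, 31, 47, 37, 36]
  queue [38] -> pop 38, enqueue [none], visited so far: [8, 16, 15, 34, 31, 47, 37, 36, 38]
Result: [8, 16, 15, 34, 31, 47, 37, 36, 38]


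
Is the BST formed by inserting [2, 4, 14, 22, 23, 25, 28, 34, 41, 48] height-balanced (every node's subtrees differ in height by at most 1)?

Tree (level-order array): [2, None, 4, None, 14, None, 22, None, 23, None, 25, None, 28, None, 34, None, 41, None, 48]
Definition: a tree is height-balanced if, at every node, |h(left) - h(right)| <= 1 (empty subtree has height -1).
Bottom-up per-node check:
  node 48: h_left=-1, h_right=-1, diff=0 [OK], height=0
  node 41: h_left=-1, h_right=0, diff=1 [OK], height=1
  node 34: h_left=-1, h_right=1, diff=2 [FAIL (|-1-1|=2 > 1)], height=2
  node 28: h_left=-1, h_right=2, diff=3 [FAIL (|-1-2|=3 > 1)], height=3
  node 25: h_left=-1, h_right=3, diff=4 [FAIL (|-1-3|=4 > 1)], height=4
  node 23: h_left=-1, h_right=4, diff=5 [FAIL (|-1-4|=5 > 1)], height=5
  node 22: h_left=-1, h_right=5, diff=6 [FAIL (|-1-5|=6 > 1)], height=6
  node 14: h_left=-1, h_right=6, diff=7 [FAIL (|-1-6|=7 > 1)], height=7
  node 4: h_left=-1, h_right=7, diff=8 [FAIL (|-1-7|=8 > 1)], height=8
  node 2: h_left=-1, h_right=8, diff=9 [FAIL (|-1-8|=9 > 1)], height=9
Node 34 violates the condition: |-1 - 1| = 2 > 1.
Result: Not balanced


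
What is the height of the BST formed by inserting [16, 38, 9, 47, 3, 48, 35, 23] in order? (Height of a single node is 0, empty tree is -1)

Insertion order: [16, 38, 9, 47, 3, 48, 35, 23]
Tree (level-order array): [16, 9, 38, 3, None, 35, 47, None, None, 23, None, None, 48]
Compute height bottom-up (empty subtree = -1):
  height(3) = 1 + max(-1, -1) = 0
  height(9) = 1 + max(0, -1) = 1
  height(23) = 1 + max(-1, -1) = 0
  height(35) = 1 + max(0, -1) = 1
  height(48) = 1 + max(-1, -1) = 0
  height(47) = 1 + max(-1, 0) = 1
  height(38) = 1 + max(1, 1) = 2
  height(16) = 1 + max(1, 2) = 3
Height = 3


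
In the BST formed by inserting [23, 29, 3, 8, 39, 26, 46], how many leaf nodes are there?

Tree built from: [23, 29, 3, 8, 39, 26, 46]
Tree (level-order array): [23, 3, 29, None, 8, 26, 39, None, None, None, None, None, 46]
Rule: A leaf has 0 children.
Per-node child counts:
  node 23: 2 child(ren)
  node 3: 1 child(ren)
  node 8: 0 child(ren)
  node 29: 2 child(ren)
  node 26: 0 child(ren)
  node 39: 1 child(ren)
  node 46: 0 child(ren)
Matching nodes: [8, 26, 46]
Count of leaf nodes: 3


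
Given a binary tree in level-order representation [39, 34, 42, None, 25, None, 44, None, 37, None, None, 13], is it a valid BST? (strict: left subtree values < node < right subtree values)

Level-order array: [39, 34, 42, None, 25, None, 44, None, 37, None, None, 13]
Validate using subtree bounds (lo, hi): at each node, require lo < value < hi,
then recurse left with hi=value and right with lo=value.
Preorder trace (stopping at first violation):
  at node 39 with bounds (-inf, +inf): OK
  at node 34 with bounds (-inf, 39): OK
  at node 25 with bounds (34, 39): VIOLATION
Node 25 violates its bound: not (34 < 25 < 39).
Result: Not a valid BST


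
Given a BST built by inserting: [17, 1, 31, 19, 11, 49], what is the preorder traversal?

Tree insertion order: [17, 1, 31, 19, 11, 49]
Tree (level-order array): [17, 1, 31, None, 11, 19, 49]
Preorder traversal: [17, 1, 11, 31, 19, 49]


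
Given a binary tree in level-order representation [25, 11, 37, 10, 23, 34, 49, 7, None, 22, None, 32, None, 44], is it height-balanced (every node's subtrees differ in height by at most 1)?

Tree (level-order array): [25, 11, 37, 10, 23, 34, 49, 7, None, 22, None, 32, None, 44]
Definition: a tree is height-balanced if, at every node, |h(left) - h(right)| <= 1 (empty subtree has height -1).
Bottom-up per-node check:
  node 7: h_left=-1, h_right=-1, diff=0 [OK], height=0
  node 10: h_left=0, h_right=-1, diff=1 [OK], height=1
  node 22: h_left=-1, h_right=-1, diff=0 [OK], height=0
  node 23: h_left=0, h_right=-1, diff=1 [OK], height=1
  node 11: h_left=1, h_right=1, diff=0 [OK], height=2
  node 32: h_left=-1, h_right=-1, diff=0 [OK], height=0
  node 34: h_left=0, h_right=-1, diff=1 [OK], height=1
  node 44: h_left=-1, h_right=-1, diff=0 [OK], height=0
  node 49: h_left=0, h_right=-1, diff=1 [OK], height=1
  node 37: h_left=1, h_right=1, diff=0 [OK], height=2
  node 25: h_left=2, h_right=2, diff=0 [OK], height=3
All nodes satisfy the balance condition.
Result: Balanced


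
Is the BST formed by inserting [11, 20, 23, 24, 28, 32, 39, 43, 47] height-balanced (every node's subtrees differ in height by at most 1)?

Tree (level-order array): [11, None, 20, None, 23, None, 24, None, 28, None, 32, None, 39, None, 43, None, 47]
Definition: a tree is height-balanced if, at every node, |h(left) - h(right)| <= 1 (empty subtree has height -1).
Bottom-up per-node check:
  node 47: h_left=-1, h_right=-1, diff=0 [OK], height=0
  node 43: h_left=-1, h_right=0, diff=1 [OK], height=1
  node 39: h_left=-1, h_right=1, diff=2 [FAIL (|-1-1|=2 > 1)], height=2
  node 32: h_left=-1, h_right=2, diff=3 [FAIL (|-1-2|=3 > 1)], height=3
  node 28: h_left=-1, h_right=3, diff=4 [FAIL (|-1-3|=4 > 1)], height=4
  node 24: h_left=-1, h_right=4, diff=5 [FAIL (|-1-4|=5 > 1)], height=5
  node 23: h_left=-1, h_right=5, diff=6 [FAIL (|-1-5|=6 > 1)], height=6
  node 20: h_left=-1, h_right=6, diff=7 [FAIL (|-1-6|=7 > 1)], height=7
  node 11: h_left=-1, h_right=7, diff=8 [FAIL (|-1-7|=8 > 1)], height=8
Node 39 violates the condition: |-1 - 1| = 2 > 1.
Result: Not balanced


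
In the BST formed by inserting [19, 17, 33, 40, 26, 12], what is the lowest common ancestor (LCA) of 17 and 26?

Tree insertion order: [19, 17, 33, 40, 26, 12]
Tree (level-order array): [19, 17, 33, 12, None, 26, 40]
In a BST, the LCA of p=17, q=26 is the first node v on the
root-to-leaf path with p <= v <= q (go left if both < v, right if both > v).
Walk from root:
  at 19: 17 <= 19 <= 26, this is the LCA
LCA = 19


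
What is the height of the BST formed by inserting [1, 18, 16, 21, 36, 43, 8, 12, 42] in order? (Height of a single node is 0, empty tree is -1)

Insertion order: [1, 18, 16, 21, 36, 43, 8, 12, 42]
Tree (level-order array): [1, None, 18, 16, 21, 8, None, None, 36, None, 12, None, 43, None, None, 42]
Compute height bottom-up (empty subtree = -1):
  height(12) = 1 + max(-1, -1) = 0
  height(8) = 1 + max(-1, 0) = 1
  height(16) = 1 + max(1, -1) = 2
  height(42) = 1 + max(-1, -1) = 0
  height(43) = 1 + max(0, -1) = 1
  height(36) = 1 + max(-1, 1) = 2
  height(21) = 1 + max(-1, 2) = 3
  height(18) = 1 + max(2, 3) = 4
  height(1) = 1 + max(-1, 4) = 5
Height = 5


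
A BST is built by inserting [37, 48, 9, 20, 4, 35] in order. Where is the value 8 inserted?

Starting tree (level order): [37, 9, 48, 4, 20, None, None, None, None, None, 35]
Insertion path: 37 -> 9 -> 4
Result: insert 8 as right child of 4
Final tree (level order): [37, 9, 48, 4, 20, None, None, None, 8, None, 35]


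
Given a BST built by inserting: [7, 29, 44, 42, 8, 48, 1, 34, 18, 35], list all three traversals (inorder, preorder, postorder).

Tree insertion order: [7, 29, 44, 42, 8, 48, 1, 34, 18, 35]
Tree (level-order array): [7, 1, 29, None, None, 8, 44, None, 18, 42, 48, None, None, 34, None, None, None, None, 35]
Inorder (L, root, R): [1, 7, 8, 18, 29, 34, 35, 42, 44, 48]
Preorder (root, L, R): [7, 1, 29, 8, 18, 44, 42, 34, 35, 48]
Postorder (L, R, root): [1, 18, 8, 35, 34, 42, 48, 44, 29, 7]


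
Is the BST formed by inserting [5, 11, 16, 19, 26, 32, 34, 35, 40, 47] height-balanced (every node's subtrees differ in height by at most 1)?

Tree (level-order array): [5, None, 11, None, 16, None, 19, None, 26, None, 32, None, 34, None, 35, None, 40, None, 47]
Definition: a tree is height-balanced if, at every node, |h(left) - h(right)| <= 1 (empty subtree has height -1).
Bottom-up per-node check:
  node 47: h_left=-1, h_right=-1, diff=0 [OK], height=0
  node 40: h_left=-1, h_right=0, diff=1 [OK], height=1
  node 35: h_left=-1, h_right=1, diff=2 [FAIL (|-1-1|=2 > 1)], height=2
  node 34: h_left=-1, h_right=2, diff=3 [FAIL (|-1-2|=3 > 1)], height=3
  node 32: h_left=-1, h_right=3, diff=4 [FAIL (|-1-3|=4 > 1)], height=4
  node 26: h_left=-1, h_right=4, diff=5 [FAIL (|-1-4|=5 > 1)], height=5
  node 19: h_left=-1, h_right=5, diff=6 [FAIL (|-1-5|=6 > 1)], height=6
  node 16: h_left=-1, h_right=6, diff=7 [FAIL (|-1-6|=7 > 1)], height=7
  node 11: h_left=-1, h_right=7, diff=8 [FAIL (|-1-7|=8 > 1)], height=8
  node 5: h_left=-1, h_right=8, diff=9 [FAIL (|-1-8|=9 > 1)], height=9
Node 35 violates the condition: |-1 - 1| = 2 > 1.
Result: Not balanced


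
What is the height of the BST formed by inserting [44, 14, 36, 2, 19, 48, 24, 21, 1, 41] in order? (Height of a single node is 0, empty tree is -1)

Insertion order: [44, 14, 36, 2, 19, 48, 24, 21, 1, 41]
Tree (level-order array): [44, 14, 48, 2, 36, None, None, 1, None, 19, 41, None, None, None, 24, None, None, 21]
Compute height bottom-up (empty subtree = -1):
  height(1) = 1 + max(-1, -1) = 0
  height(2) = 1 + max(0, -1) = 1
  height(21) = 1 + max(-1, -1) = 0
  height(24) = 1 + max(0, -1) = 1
  height(19) = 1 + max(-1, 1) = 2
  height(41) = 1 + max(-1, -1) = 0
  height(36) = 1 + max(2, 0) = 3
  height(14) = 1 + max(1, 3) = 4
  height(48) = 1 + max(-1, -1) = 0
  height(44) = 1 + max(4, 0) = 5
Height = 5


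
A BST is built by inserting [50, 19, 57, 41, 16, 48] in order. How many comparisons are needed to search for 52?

Search path for 52: 50 -> 57
Found: False
Comparisons: 2


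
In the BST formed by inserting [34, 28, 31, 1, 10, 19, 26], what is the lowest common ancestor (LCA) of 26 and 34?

Tree insertion order: [34, 28, 31, 1, 10, 19, 26]
Tree (level-order array): [34, 28, None, 1, 31, None, 10, None, None, None, 19, None, 26]
In a BST, the LCA of p=26, q=34 is the first node v on the
root-to-leaf path with p <= v <= q (go left if both < v, right if both > v).
Walk from root:
  at 34: 26 <= 34 <= 34, this is the LCA
LCA = 34


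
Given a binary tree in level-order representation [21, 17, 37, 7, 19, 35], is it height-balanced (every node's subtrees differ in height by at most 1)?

Tree (level-order array): [21, 17, 37, 7, 19, 35]
Definition: a tree is height-balanced if, at every node, |h(left) - h(right)| <= 1 (empty subtree has height -1).
Bottom-up per-node check:
  node 7: h_left=-1, h_right=-1, diff=0 [OK], height=0
  node 19: h_left=-1, h_right=-1, diff=0 [OK], height=0
  node 17: h_left=0, h_right=0, diff=0 [OK], height=1
  node 35: h_left=-1, h_right=-1, diff=0 [OK], height=0
  node 37: h_left=0, h_right=-1, diff=1 [OK], height=1
  node 21: h_left=1, h_right=1, diff=0 [OK], height=2
All nodes satisfy the balance condition.
Result: Balanced


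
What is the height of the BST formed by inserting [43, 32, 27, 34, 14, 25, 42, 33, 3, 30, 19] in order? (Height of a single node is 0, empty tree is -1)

Insertion order: [43, 32, 27, 34, 14, 25, 42, 33, 3, 30, 19]
Tree (level-order array): [43, 32, None, 27, 34, 14, 30, 33, 42, 3, 25, None, None, None, None, None, None, None, None, 19]
Compute height bottom-up (empty subtree = -1):
  height(3) = 1 + max(-1, -1) = 0
  height(19) = 1 + max(-1, -1) = 0
  height(25) = 1 + max(0, -1) = 1
  height(14) = 1 + max(0, 1) = 2
  height(30) = 1 + max(-1, -1) = 0
  height(27) = 1 + max(2, 0) = 3
  height(33) = 1 + max(-1, -1) = 0
  height(42) = 1 + max(-1, -1) = 0
  height(34) = 1 + max(0, 0) = 1
  height(32) = 1 + max(3, 1) = 4
  height(43) = 1 + max(4, -1) = 5
Height = 5


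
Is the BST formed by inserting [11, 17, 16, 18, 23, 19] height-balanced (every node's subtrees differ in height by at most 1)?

Tree (level-order array): [11, None, 17, 16, 18, None, None, None, 23, 19]
Definition: a tree is height-balanced if, at every node, |h(left) - h(right)| <= 1 (empty subtree has height -1).
Bottom-up per-node check:
  node 16: h_left=-1, h_right=-1, diff=0 [OK], height=0
  node 19: h_left=-1, h_right=-1, diff=0 [OK], height=0
  node 23: h_left=0, h_right=-1, diff=1 [OK], height=1
  node 18: h_left=-1, h_right=1, diff=2 [FAIL (|-1-1|=2 > 1)], height=2
  node 17: h_left=0, h_right=2, diff=2 [FAIL (|0-2|=2 > 1)], height=3
  node 11: h_left=-1, h_right=3, diff=4 [FAIL (|-1-3|=4 > 1)], height=4
Node 18 violates the condition: |-1 - 1| = 2 > 1.
Result: Not balanced


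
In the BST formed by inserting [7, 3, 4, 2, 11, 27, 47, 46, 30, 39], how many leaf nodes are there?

Tree built from: [7, 3, 4, 2, 11, 27, 47, 46, 30, 39]
Tree (level-order array): [7, 3, 11, 2, 4, None, 27, None, None, None, None, None, 47, 46, None, 30, None, None, 39]
Rule: A leaf has 0 children.
Per-node child counts:
  node 7: 2 child(ren)
  node 3: 2 child(ren)
  node 2: 0 child(ren)
  node 4: 0 child(ren)
  node 11: 1 child(ren)
  node 27: 1 child(ren)
  node 47: 1 child(ren)
  node 46: 1 child(ren)
  node 30: 1 child(ren)
  node 39: 0 child(ren)
Matching nodes: [2, 4, 39]
Count of leaf nodes: 3


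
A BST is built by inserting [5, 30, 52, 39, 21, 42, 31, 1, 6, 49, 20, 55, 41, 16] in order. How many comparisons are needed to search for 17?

Search path for 17: 5 -> 30 -> 21 -> 6 -> 20 -> 16
Found: False
Comparisons: 6


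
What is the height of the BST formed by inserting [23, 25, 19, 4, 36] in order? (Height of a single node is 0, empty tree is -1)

Insertion order: [23, 25, 19, 4, 36]
Tree (level-order array): [23, 19, 25, 4, None, None, 36]
Compute height bottom-up (empty subtree = -1):
  height(4) = 1 + max(-1, -1) = 0
  height(19) = 1 + max(0, -1) = 1
  height(36) = 1 + max(-1, -1) = 0
  height(25) = 1 + max(-1, 0) = 1
  height(23) = 1 + max(1, 1) = 2
Height = 2


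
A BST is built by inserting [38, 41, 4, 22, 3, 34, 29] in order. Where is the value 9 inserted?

Starting tree (level order): [38, 4, 41, 3, 22, None, None, None, None, None, 34, 29]
Insertion path: 38 -> 4 -> 22
Result: insert 9 as left child of 22
Final tree (level order): [38, 4, 41, 3, 22, None, None, None, None, 9, 34, None, None, 29]


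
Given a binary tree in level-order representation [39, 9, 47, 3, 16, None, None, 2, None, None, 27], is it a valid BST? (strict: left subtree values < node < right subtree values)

Level-order array: [39, 9, 47, 3, 16, None, None, 2, None, None, 27]
Validate using subtree bounds (lo, hi): at each node, require lo < value < hi,
then recurse left with hi=value and right with lo=value.
Preorder trace (stopping at first violation):
  at node 39 with bounds (-inf, +inf): OK
  at node 9 with bounds (-inf, 39): OK
  at node 3 with bounds (-inf, 9): OK
  at node 2 with bounds (-inf, 3): OK
  at node 16 with bounds (9, 39): OK
  at node 27 with bounds (16, 39): OK
  at node 47 with bounds (39, +inf): OK
No violation found at any node.
Result: Valid BST


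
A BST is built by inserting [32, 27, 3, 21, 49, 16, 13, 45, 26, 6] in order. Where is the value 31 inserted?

Starting tree (level order): [32, 27, 49, 3, None, 45, None, None, 21, None, None, 16, 26, 13, None, None, None, 6]
Insertion path: 32 -> 27
Result: insert 31 as right child of 27
Final tree (level order): [32, 27, 49, 3, 31, 45, None, None, 21, None, None, None, None, 16, 26, 13, None, None, None, 6]


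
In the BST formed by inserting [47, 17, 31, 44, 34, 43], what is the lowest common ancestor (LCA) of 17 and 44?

Tree insertion order: [47, 17, 31, 44, 34, 43]
Tree (level-order array): [47, 17, None, None, 31, None, 44, 34, None, None, 43]
In a BST, the LCA of p=17, q=44 is the first node v on the
root-to-leaf path with p <= v <= q (go left if both < v, right if both > v).
Walk from root:
  at 47: both 17 and 44 < 47, go left
  at 17: 17 <= 17 <= 44, this is the LCA
LCA = 17


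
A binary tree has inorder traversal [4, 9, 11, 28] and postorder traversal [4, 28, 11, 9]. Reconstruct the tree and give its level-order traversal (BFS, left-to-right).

Inorder:   [4, 9, 11, 28]
Postorder: [4, 28, 11, 9]
Algorithm: postorder visits root last, so walk postorder right-to-left;
each value is the root of the current inorder slice — split it at that
value, recurse on the right subtree first, then the left.
Recursive splits:
  root=9; inorder splits into left=[4], right=[11, 28]
  root=11; inorder splits into left=[], right=[28]
  root=28; inorder splits into left=[], right=[]
  root=4; inorder splits into left=[], right=[]
Reconstructed level-order: [9, 4, 11, 28]


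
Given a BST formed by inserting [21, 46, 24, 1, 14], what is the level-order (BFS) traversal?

Tree insertion order: [21, 46, 24, 1, 14]
Tree (level-order array): [21, 1, 46, None, 14, 24]
BFS from the root, enqueuing left then right child of each popped node:
  queue [21] -> pop 21, enqueue [1, 46], visited so far: [21]
  queue [1, 46] -> pop 1, enqueue [14], visited so far: [21, 1]
  queue [46, 14] -> pop 46, enqueue [24], visited so far: [21, 1, 46]
  queue [14, 24] -> pop 14, enqueue [none], visited so far: [21, 1, 46, 14]
  queue [24] -> pop 24, enqueue [none], visited so far: [21, 1, 46, 14, 24]
Result: [21, 1, 46, 14, 24]


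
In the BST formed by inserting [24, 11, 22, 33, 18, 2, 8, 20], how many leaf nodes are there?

Tree built from: [24, 11, 22, 33, 18, 2, 8, 20]
Tree (level-order array): [24, 11, 33, 2, 22, None, None, None, 8, 18, None, None, None, None, 20]
Rule: A leaf has 0 children.
Per-node child counts:
  node 24: 2 child(ren)
  node 11: 2 child(ren)
  node 2: 1 child(ren)
  node 8: 0 child(ren)
  node 22: 1 child(ren)
  node 18: 1 child(ren)
  node 20: 0 child(ren)
  node 33: 0 child(ren)
Matching nodes: [8, 20, 33]
Count of leaf nodes: 3


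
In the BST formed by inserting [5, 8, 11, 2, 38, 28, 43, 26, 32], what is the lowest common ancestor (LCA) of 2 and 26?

Tree insertion order: [5, 8, 11, 2, 38, 28, 43, 26, 32]
Tree (level-order array): [5, 2, 8, None, None, None, 11, None, 38, 28, 43, 26, 32]
In a BST, the LCA of p=2, q=26 is the first node v on the
root-to-leaf path with p <= v <= q (go left if both < v, right if both > v).
Walk from root:
  at 5: 2 <= 5 <= 26, this is the LCA
LCA = 5


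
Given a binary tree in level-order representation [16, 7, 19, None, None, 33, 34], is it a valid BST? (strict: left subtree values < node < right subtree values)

Level-order array: [16, 7, 19, None, None, 33, 34]
Validate using subtree bounds (lo, hi): at each node, require lo < value < hi,
then recurse left with hi=value and right with lo=value.
Preorder trace (stopping at first violation):
  at node 16 with bounds (-inf, +inf): OK
  at node 7 with bounds (-inf, 16): OK
  at node 19 with bounds (16, +inf): OK
  at node 33 with bounds (16, 19): VIOLATION
Node 33 violates its bound: not (16 < 33 < 19).
Result: Not a valid BST


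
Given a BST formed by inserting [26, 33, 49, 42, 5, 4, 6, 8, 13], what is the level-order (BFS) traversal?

Tree insertion order: [26, 33, 49, 42, 5, 4, 6, 8, 13]
Tree (level-order array): [26, 5, 33, 4, 6, None, 49, None, None, None, 8, 42, None, None, 13]
BFS from the root, enqueuing left then right child of each popped node:
  queue [26] -> pop 26, enqueue [5, 33], visited so far: [26]
  queue [5, 33] -> pop 5, enqueue [4, 6], visited so far: [26, 5]
  queue [33, 4, 6] -> pop 33, enqueue [49], visited so far: [26, 5, 33]
  queue [4, 6, 49] -> pop 4, enqueue [none], visited so far: [26, 5, 33, 4]
  queue [6, 49] -> pop 6, enqueue [8], visited so far: [26, 5, 33, 4, 6]
  queue [49, 8] -> pop 49, enqueue [42], visited so far: [26, 5, 33, 4, 6, 49]
  queue [8, 42] -> pop 8, enqueue [13], visited so far: [26, 5, 33, 4, 6, 49, 8]
  queue [42, 13] -> pop 42, enqueue [none], visited so far: [26, 5, 33, 4, 6, 49, 8, 42]
  queue [13] -> pop 13, enqueue [none], visited so far: [26, 5, 33, 4, 6, 49, 8, 42, 13]
Result: [26, 5, 33, 4, 6, 49, 8, 42, 13]


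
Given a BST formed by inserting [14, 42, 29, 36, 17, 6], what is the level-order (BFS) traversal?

Tree insertion order: [14, 42, 29, 36, 17, 6]
Tree (level-order array): [14, 6, 42, None, None, 29, None, 17, 36]
BFS from the root, enqueuing left then right child of each popped node:
  queue [14] -> pop 14, enqueue [6, 42], visited so far: [14]
  queue [6, 42] -> pop 6, enqueue [none], visited so far: [14, 6]
  queue [42] -> pop 42, enqueue [29], visited so far: [14, 6, 42]
  queue [29] -> pop 29, enqueue [17, 36], visited so far: [14, 6, 42, 29]
  queue [17, 36] -> pop 17, enqueue [none], visited so far: [14, 6, 42, 29, 17]
  queue [36] -> pop 36, enqueue [none], visited so far: [14, 6, 42, 29, 17, 36]
Result: [14, 6, 42, 29, 17, 36]


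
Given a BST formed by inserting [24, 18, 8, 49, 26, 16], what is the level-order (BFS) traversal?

Tree insertion order: [24, 18, 8, 49, 26, 16]
Tree (level-order array): [24, 18, 49, 8, None, 26, None, None, 16]
BFS from the root, enqueuing left then right child of each popped node:
  queue [24] -> pop 24, enqueue [18, 49], visited so far: [24]
  queue [18, 49] -> pop 18, enqueue [8], visited so far: [24, 18]
  queue [49, 8] -> pop 49, enqueue [26], visited so far: [24, 18, 49]
  queue [8, 26] -> pop 8, enqueue [16], visited so far: [24, 18, 49, 8]
  queue [26, 16] -> pop 26, enqueue [none], visited so far: [24, 18, 49, 8, 26]
  queue [16] -> pop 16, enqueue [none], visited so far: [24, 18, 49, 8, 26, 16]
Result: [24, 18, 49, 8, 26, 16]


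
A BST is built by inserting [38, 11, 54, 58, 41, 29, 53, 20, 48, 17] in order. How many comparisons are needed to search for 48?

Search path for 48: 38 -> 54 -> 41 -> 53 -> 48
Found: True
Comparisons: 5


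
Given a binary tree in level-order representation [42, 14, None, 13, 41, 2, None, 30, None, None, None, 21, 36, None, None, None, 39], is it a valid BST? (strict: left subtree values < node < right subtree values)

Level-order array: [42, 14, None, 13, 41, 2, None, 30, None, None, None, 21, 36, None, None, None, 39]
Validate using subtree bounds (lo, hi): at each node, require lo < value < hi,
then recurse left with hi=value and right with lo=value.
Preorder trace (stopping at first violation):
  at node 42 with bounds (-inf, +inf): OK
  at node 14 with bounds (-inf, 42): OK
  at node 13 with bounds (-inf, 14): OK
  at node 2 with bounds (-inf, 13): OK
  at node 41 with bounds (14, 42): OK
  at node 30 with bounds (14, 41): OK
  at node 21 with bounds (14, 30): OK
  at node 36 with bounds (30, 41): OK
  at node 39 with bounds (36, 41): OK
No violation found at any node.
Result: Valid BST


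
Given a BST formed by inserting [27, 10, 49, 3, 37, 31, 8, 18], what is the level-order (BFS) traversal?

Tree insertion order: [27, 10, 49, 3, 37, 31, 8, 18]
Tree (level-order array): [27, 10, 49, 3, 18, 37, None, None, 8, None, None, 31]
BFS from the root, enqueuing left then right child of each popped node:
  queue [27] -> pop 27, enqueue [10, 49], visited so far: [27]
  queue [10, 49] -> pop 10, enqueue [3, 18], visited so far: [27, 10]
  queue [49, 3, 18] -> pop 49, enqueue [37], visited so far: [27, 10, 49]
  queue [3, 18, 37] -> pop 3, enqueue [8], visited so far: [27, 10, 49, 3]
  queue [18, 37, 8] -> pop 18, enqueue [none], visited so far: [27, 10, 49, 3, 18]
  queue [37, 8] -> pop 37, enqueue [31], visited so far: [27, 10, 49, 3, 18, 37]
  queue [8, 31] -> pop 8, enqueue [none], visited so far: [27, 10, 49, 3, 18, 37, 8]
  queue [31] -> pop 31, enqueue [none], visited so far: [27, 10, 49, 3, 18, 37, 8, 31]
Result: [27, 10, 49, 3, 18, 37, 8, 31]


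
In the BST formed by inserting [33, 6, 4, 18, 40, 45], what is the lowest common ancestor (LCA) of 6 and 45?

Tree insertion order: [33, 6, 4, 18, 40, 45]
Tree (level-order array): [33, 6, 40, 4, 18, None, 45]
In a BST, the LCA of p=6, q=45 is the first node v on the
root-to-leaf path with p <= v <= q (go left if both < v, right if both > v).
Walk from root:
  at 33: 6 <= 33 <= 45, this is the LCA
LCA = 33


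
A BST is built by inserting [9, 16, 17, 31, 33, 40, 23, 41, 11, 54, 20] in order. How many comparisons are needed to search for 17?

Search path for 17: 9 -> 16 -> 17
Found: True
Comparisons: 3


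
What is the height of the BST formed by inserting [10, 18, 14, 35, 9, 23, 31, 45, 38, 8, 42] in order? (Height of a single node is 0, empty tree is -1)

Insertion order: [10, 18, 14, 35, 9, 23, 31, 45, 38, 8, 42]
Tree (level-order array): [10, 9, 18, 8, None, 14, 35, None, None, None, None, 23, 45, None, 31, 38, None, None, None, None, 42]
Compute height bottom-up (empty subtree = -1):
  height(8) = 1 + max(-1, -1) = 0
  height(9) = 1 + max(0, -1) = 1
  height(14) = 1 + max(-1, -1) = 0
  height(31) = 1 + max(-1, -1) = 0
  height(23) = 1 + max(-1, 0) = 1
  height(42) = 1 + max(-1, -1) = 0
  height(38) = 1 + max(-1, 0) = 1
  height(45) = 1 + max(1, -1) = 2
  height(35) = 1 + max(1, 2) = 3
  height(18) = 1 + max(0, 3) = 4
  height(10) = 1 + max(1, 4) = 5
Height = 5


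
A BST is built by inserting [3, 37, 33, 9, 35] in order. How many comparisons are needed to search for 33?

Search path for 33: 3 -> 37 -> 33
Found: True
Comparisons: 3


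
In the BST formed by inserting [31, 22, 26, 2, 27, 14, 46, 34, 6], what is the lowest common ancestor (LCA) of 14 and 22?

Tree insertion order: [31, 22, 26, 2, 27, 14, 46, 34, 6]
Tree (level-order array): [31, 22, 46, 2, 26, 34, None, None, 14, None, 27, None, None, 6]
In a BST, the LCA of p=14, q=22 is the first node v on the
root-to-leaf path with p <= v <= q (go left if both < v, right if both > v).
Walk from root:
  at 31: both 14 and 22 < 31, go left
  at 22: 14 <= 22 <= 22, this is the LCA
LCA = 22


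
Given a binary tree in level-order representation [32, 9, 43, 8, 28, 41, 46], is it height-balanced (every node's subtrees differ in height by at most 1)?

Tree (level-order array): [32, 9, 43, 8, 28, 41, 46]
Definition: a tree is height-balanced if, at every node, |h(left) - h(right)| <= 1 (empty subtree has height -1).
Bottom-up per-node check:
  node 8: h_left=-1, h_right=-1, diff=0 [OK], height=0
  node 28: h_left=-1, h_right=-1, diff=0 [OK], height=0
  node 9: h_left=0, h_right=0, diff=0 [OK], height=1
  node 41: h_left=-1, h_right=-1, diff=0 [OK], height=0
  node 46: h_left=-1, h_right=-1, diff=0 [OK], height=0
  node 43: h_left=0, h_right=0, diff=0 [OK], height=1
  node 32: h_left=1, h_right=1, diff=0 [OK], height=2
All nodes satisfy the balance condition.
Result: Balanced


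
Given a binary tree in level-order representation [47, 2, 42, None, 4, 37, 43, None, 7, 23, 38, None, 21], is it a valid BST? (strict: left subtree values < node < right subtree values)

Level-order array: [47, 2, 42, None, 4, 37, 43, None, 7, 23, 38, None, 21]
Validate using subtree bounds (lo, hi): at each node, require lo < value < hi,
then recurse left with hi=value and right with lo=value.
Preorder trace (stopping at first violation):
  at node 47 with bounds (-inf, +inf): OK
  at node 2 with bounds (-inf, 47): OK
  at node 4 with bounds (2, 47): OK
  at node 7 with bounds (4, 47): OK
  at node 42 with bounds (47, +inf): VIOLATION
Node 42 violates its bound: not (47 < 42 < +inf).
Result: Not a valid BST


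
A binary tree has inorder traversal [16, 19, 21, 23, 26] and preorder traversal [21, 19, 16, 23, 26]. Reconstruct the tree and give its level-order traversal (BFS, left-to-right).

Inorder:  [16, 19, 21, 23, 26]
Preorder: [21, 19, 16, 23, 26]
Algorithm: preorder visits root first, so consume preorder in order;
for each root, split the current inorder slice at that value into
left-subtree inorder and right-subtree inorder, then recurse.
Recursive splits:
  root=21; inorder splits into left=[16, 19], right=[23, 26]
  root=19; inorder splits into left=[16], right=[]
  root=16; inorder splits into left=[], right=[]
  root=23; inorder splits into left=[], right=[26]
  root=26; inorder splits into left=[], right=[]
Reconstructed level-order: [21, 19, 23, 16, 26]


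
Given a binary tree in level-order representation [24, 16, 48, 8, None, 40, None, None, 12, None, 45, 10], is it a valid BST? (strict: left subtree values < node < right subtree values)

Level-order array: [24, 16, 48, 8, None, 40, None, None, 12, None, 45, 10]
Validate using subtree bounds (lo, hi): at each node, require lo < value < hi,
then recurse left with hi=value and right with lo=value.
Preorder trace (stopping at first violation):
  at node 24 with bounds (-inf, +inf): OK
  at node 16 with bounds (-inf, 24): OK
  at node 8 with bounds (-inf, 16): OK
  at node 12 with bounds (8, 16): OK
  at node 10 with bounds (8, 12): OK
  at node 48 with bounds (24, +inf): OK
  at node 40 with bounds (24, 48): OK
  at node 45 with bounds (40, 48): OK
No violation found at any node.
Result: Valid BST


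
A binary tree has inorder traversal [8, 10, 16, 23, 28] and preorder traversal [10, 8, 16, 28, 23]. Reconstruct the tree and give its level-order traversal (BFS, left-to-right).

Inorder:  [8, 10, 16, 23, 28]
Preorder: [10, 8, 16, 28, 23]
Algorithm: preorder visits root first, so consume preorder in order;
for each root, split the current inorder slice at that value into
left-subtree inorder and right-subtree inorder, then recurse.
Recursive splits:
  root=10; inorder splits into left=[8], right=[16, 23, 28]
  root=8; inorder splits into left=[], right=[]
  root=16; inorder splits into left=[], right=[23, 28]
  root=28; inorder splits into left=[23], right=[]
  root=23; inorder splits into left=[], right=[]
Reconstructed level-order: [10, 8, 16, 28, 23]


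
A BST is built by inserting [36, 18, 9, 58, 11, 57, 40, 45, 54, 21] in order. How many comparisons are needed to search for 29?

Search path for 29: 36 -> 18 -> 21
Found: False
Comparisons: 3


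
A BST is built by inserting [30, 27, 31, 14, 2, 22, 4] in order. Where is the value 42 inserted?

Starting tree (level order): [30, 27, 31, 14, None, None, None, 2, 22, None, 4]
Insertion path: 30 -> 31
Result: insert 42 as right child of 31
Final tree (level order): [30, 27, 31, 14, None, None, 42, 2, 22, None, None, None, 4]


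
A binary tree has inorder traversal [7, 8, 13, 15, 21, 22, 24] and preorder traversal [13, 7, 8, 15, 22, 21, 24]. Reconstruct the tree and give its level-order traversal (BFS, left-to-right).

Inorder:  [7, 8, 13, 15, 21, 22, 24]
Preorder: [13, 7, 8, 15, 22, 21, 24]
Algorithm: preorder visits root first, so consume preorder in order;
for each root, split the current inorder slice at that value into
left-subtree inorder and right-subtree inorder, then recurse.
Recursive splits:
  root=13; inorder splits into left=[7, 8], right=[15, 21, 22, 24]
  root=7; inorder splits into left=[], right=[8]
  root=8; inorder splits into left=[], right=[]
  root=15; inorder splits into left=[], right=[21, 22, 24]
  root=22; inorder splits into left=[21], right=[24]
  root=21; inorder splits into left=[], right=[]
  root=24; inorder splits into left=[], right=[]
Reconstructed level-order: [13, 7, 15, 8, 22, 21, 24]


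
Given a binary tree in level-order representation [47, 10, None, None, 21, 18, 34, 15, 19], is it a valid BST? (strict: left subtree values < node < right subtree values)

Level-order array: [47, 10, None, None, 21, 18, 34, 15, 19]
Validate using subtree bounds (lo, hi): at each node, require lo < value < hi,
then recurse left with hi=value and right with lo=value.
Preorder trace (stopping at first violation):
  at node 47 with bounds (-inf, +inf): OK
  at node 10 with bounds (-inf, 47): OK
  at node 21 with bounds (10, 47): OK
  at node 18 with bounds (10, 21): OK
  at node 15 with bounds (10, 18): OK
  at node 19 with bounds (18, 21): OK
  at node 34 with bounds (21, 47): OK
No violation found at any node.
Result: Valid BST


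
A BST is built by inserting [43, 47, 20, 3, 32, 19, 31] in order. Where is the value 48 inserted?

Starting tree (level order): [43, 20, 47, 3, 32, None, None, None, 19, 31]
Insertion path: 43 -> 47
Result: insert 48 as right child of 47
Final tree (level order): [43, 20, 47, 3, 32, None, 48, None, 19, 31]


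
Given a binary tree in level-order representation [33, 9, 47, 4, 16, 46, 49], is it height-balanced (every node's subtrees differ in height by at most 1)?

Tree (level-order array): [33, 9, 47, 4, 16, 46, 49]
Definition: a tree is height-balanced if, at every node, |h(left) - h(right)| <= 1 (empty subtree has height -1).
Bottom-up per-node check:
  node 4: h_left=-1, h_right=-1, diff=0 [OK], height=0
  node 16: h_left=-1, h_right=-1, diff=0 [OK], height=0
  node 9: h_left=0, h_right=0, diff=0 [OK], height=1
  node 46: h_left=-1, h_right=-1, diff=0 [OK], height=0
  node 49: h_left=-1, h_right=-1, diff=0 [OK], height=0
  node 47: h_left=0, h_right=0, diff=0 [OK], height=1
  node 33: h_left=1, h_right=1, diff=0 [OK], height=2
All nodes satisfy the balance condition.
Result: Balanced


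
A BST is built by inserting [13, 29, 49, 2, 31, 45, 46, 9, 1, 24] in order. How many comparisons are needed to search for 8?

Search path for 8: 13 -> 2 -> 9
Found: False
Comparisons: 3


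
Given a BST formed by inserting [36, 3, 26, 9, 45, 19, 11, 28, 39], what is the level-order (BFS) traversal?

Tree insertion order: [36, 3, 26, 9, 45, 19, 11, 28, 39]
Tree (level-order array): [36, 3, 45, None, 26, 39, None, 9, 28, None, None, None, 19, None, None, 11]
BFS from the root, enqueuing left then right child of each popped node:
  queue [36] -> pop 36, enqueue [3, 45], visited so far: [36]
  queue [3, 45] -> pop 3, enqueue [26], visited so far: [36, 3]
  queue [45, 26] -> pop 45, enqueue [39], visited so far: [36, 3, 45]
  queue [26, 39] -> pop 26, enqueue [9, 28], visited so far: [36, 3, 45, 26]
  queue [39, 9, 28] -> pop 39, enqueue [none], visited so far: [36, 3, 45, 26, 39]
  queue [9, 28] -> pop 9, enqueue [19], visited so far: [36, 3, 45, 26, 39, 9]
  queue [28, 19] -> pop 28, enqueue [none], visited so far: [36, 3, 45, 26, 39, 9, 28]
  queue [19] -> pop 19, enqueue [11], visited so far: [36, 3, 45, 26, 39, 9, 28, 19]
  queue [11] -> pop 11, enqueue [none], visited so far: [36, 3, 45, 26, 39, 9, 28, 19, 11]
Result: [36, 3, 45, 26, 39, 9, 28, 19, 11]


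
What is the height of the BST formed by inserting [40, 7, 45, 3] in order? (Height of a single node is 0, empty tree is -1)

Insertion order: [40, 7, 45, 3]
Tree (level-order array): [40, 7, 45, 3]
Compute height bottom-up (empty subtree = -1):
  height(3) = 1 + max(-1, -1) = 0
  height(7) = 1 + max(0, -1) = 1
  height(45) = 1 + max(-1, -1) = 0
  height(40) = 1 + max(1, 0) = 2
Height = 2


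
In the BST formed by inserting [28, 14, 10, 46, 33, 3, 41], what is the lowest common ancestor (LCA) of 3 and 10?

Tree insertion order: [28, 14, 10, 46, 33, 3, 41]
Tree (level-order array): [28, 14, 46, 10, None, 33, None, 3, None, None, 41]
In a BST, the LCA of p=3, q=10 is the first node v on the
root-to-leaf path with p <= v <= q (go left if both < v, right if both > v).
Walk from root:
  at 28: both 3 and 10 < 28, go left
  at 14: both 3 and 10 < 14, go left
  at 10: 3 <= 10 <= 10, this is the LCA
LCA = 10


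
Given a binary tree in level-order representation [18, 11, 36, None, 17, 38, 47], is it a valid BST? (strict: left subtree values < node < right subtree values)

Level-order array: [18, 11, 36, None, 17, 38, 47]
Validate using subtree bounds (lo, hi): at each node, require lo < value < hi,
then recurse left with hi=value and right with lo=value.
Preorder trace (stopping at first violation):
  at node 18 with bounds (-inf, +inf): OK
  at node 11 with bounds (-inf, 18): OK
  at node 17 with bounds (11, 18): OK
  at node 36 with bounds (18, +inf): OK
  at node 38 with bounds (18, 36): VIOLATION
Node 38 violates its bound: not (18 < 38 < 36).
Result: Not a valid BST


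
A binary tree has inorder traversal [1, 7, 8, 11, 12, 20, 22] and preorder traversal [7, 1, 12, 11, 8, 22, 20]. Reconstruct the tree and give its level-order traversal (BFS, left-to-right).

Inorder:  [1, 7, 8, 11, 12, 20, 22]
Preorder: [7, 1, 12, 11, 8, 22, 20]
Algorithm: preorder visits root first, so consume preorder in order;
for each root, split the current inorder slice at that value into
left-subtree inorder and right-subtree inorder, then recurse.
Recursive splits:
  root=7; inorder splits into left=[1], right=[8, 11, 12, 20, 22]
  root=1; inorder splits into left=[], right=[]
  root=12; inorder splits into left=[8, 11], right=[20, 22]
  root=11; inorder splits into left=[8], right=[]
  root=8; inorder splits into left=[], right=[]
  root=22; inorder splits into left=[20], right=[]
  root=20; inorder splits into left=[], right=[]
Reconstructed level-order: [7, 1, 12, 11, 22, 8, 20]


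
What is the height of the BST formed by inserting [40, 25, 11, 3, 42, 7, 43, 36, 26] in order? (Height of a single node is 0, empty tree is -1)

Insertion order: [40, 25, 11, 3, 42, 7, 43, 36, 26]
Tree (level-order array): [40, 25, 42, 11, 36, None, 43, 3, None, 26, None, None, None, None, 7]
Compute height bottom-up (empty subtree = -1):
  height(7) = 1 + max(-1, -1) = 0
  height(3) = 1 + max(-1, 0) = 1
  height(11) = 1 + max(1, -1) = 2
  height(26) = 1 + max(-1, -1) = 0
  height(36) = 1 + max(0, -1) = 1
  height(25) = 1 + max(2, 1) = 3
  height(43) = 1 + max(-1, -1) = 0
  height(42) = 1 + max(-1, 0) = 1
  height(40) = 1 + max(3, 1) = 4
Height = 4
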